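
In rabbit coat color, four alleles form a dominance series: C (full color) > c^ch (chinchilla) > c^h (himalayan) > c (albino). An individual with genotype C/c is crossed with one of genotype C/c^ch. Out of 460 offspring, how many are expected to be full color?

Cross: C/c × C/c^ch
Allele dominance: C > c^ch > c^h > c
Offspring genotypes: 1 C/C, 1 C/c^ch, 1 C/c, 1 c^ch/c
Phenotype counts: 3 full color, 1 chinchilla
full color: 3 out of 4 → fraction 3/4
Expected count = 3/4 × 460 = 345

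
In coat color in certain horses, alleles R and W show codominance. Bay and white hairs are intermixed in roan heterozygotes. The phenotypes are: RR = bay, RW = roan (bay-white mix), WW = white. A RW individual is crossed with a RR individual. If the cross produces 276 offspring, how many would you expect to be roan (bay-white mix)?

Punnett square for RW × RR:
Offspring genotypes: 2 RR, 2 RW
Phenotype counts: 2 bay, 2 roan (bay-white mix)
roan (bay-white mix): 2 out of 4 → fraction 1/2
Expected count = 1/2 × 276 = 138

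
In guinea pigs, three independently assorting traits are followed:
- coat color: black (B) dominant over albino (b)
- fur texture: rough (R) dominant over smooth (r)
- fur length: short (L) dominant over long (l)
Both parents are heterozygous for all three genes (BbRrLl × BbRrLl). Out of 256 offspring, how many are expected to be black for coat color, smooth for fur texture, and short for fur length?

Trihybrid cross: BbRrLl × BbRrLl
Each trait segregates independently with a 3:1 phenotypic ratio, so each gene contributes 3/4 (dominant) or 1/4 (recessive).
Target: black (coat color), smooth (fur texture), short (fur length)
Probability = product of independent per-trait probabilities
= 3/4 × 1/4 × 3/4 = 9/64
Expected count = 9/64 × 256 = 36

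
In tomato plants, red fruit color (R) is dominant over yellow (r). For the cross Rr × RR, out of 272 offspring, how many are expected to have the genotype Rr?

Punnett square for Rr × RR:
Offspring genotypes: 2 RR, 2 Rr
Total offspring: 4
Count with target: 2
Probability: 2/4 = 1/2
Expected count = 1/2 × 272 = 136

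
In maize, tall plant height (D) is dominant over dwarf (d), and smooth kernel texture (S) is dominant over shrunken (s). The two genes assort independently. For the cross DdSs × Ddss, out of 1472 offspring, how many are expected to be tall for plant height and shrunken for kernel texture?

Dihybrid cross DdSs × Ddss — consider each gene separately:
plant height: Dd × Dd → 1 DD, 2 Dd, 1 dd → 3 D_ : 1 dd (out of 4)
kernel texture: Ss × ss → 2 Ss, 2 ss → 2 S_ : 2 ss (out of 4)
Looking for: tall (D_) and shrunken (ss)
P(tall) = 3/4, P(shrunken) = 2/4
P(both) = 3/4 × 2/4 = 6/16 = 3/8
Expected count = 3/8 × 1472 = 552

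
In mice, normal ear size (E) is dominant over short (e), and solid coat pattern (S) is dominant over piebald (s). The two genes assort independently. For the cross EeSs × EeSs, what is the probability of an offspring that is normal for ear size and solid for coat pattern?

Dihybrid cross EeSs × EeSs — consider each gene separately:
ear size: Ee × Ee → 1 EE, 2 Ee, 1 ee → 3 E_ : 1 ee (out of 4)
coat pattern: Ss × Ss → 1 SS, 2 Ss, 1 ss → 3 S_ : 1 ss (out of 4)
Looking for: normal (E_) and solid (S_)
P(normal) = 3/4, P(solid) = 3/4
P(both) = 3/4 × 3/4 = 9/16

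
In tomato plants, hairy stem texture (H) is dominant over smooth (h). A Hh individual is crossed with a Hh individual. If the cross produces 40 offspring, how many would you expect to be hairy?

Punnett square for Hh × Hh:
Offspring genotypes: 1 HH, 2 Hh, 1 hh
hairy: 3, smooth: 1
hairy: 3 out of 4 → fraction 3/4
Expected count = 3/4 × 40 = 30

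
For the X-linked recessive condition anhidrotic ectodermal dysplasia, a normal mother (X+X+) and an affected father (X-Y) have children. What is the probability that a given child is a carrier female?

Cross: X+X+ × X-Y
Offspring: 2 X+X-, 2 X+Y
Probability of a carrier female: 2/4 = 1/2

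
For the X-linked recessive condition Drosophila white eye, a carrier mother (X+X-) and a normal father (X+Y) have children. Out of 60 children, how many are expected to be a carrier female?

Cross: X+X- × X+Y
Offspring: 1 X+X+, 1 X+Y, 1 X+X-, 1 X-Y
Probability of a carrier female: 1/4
Expected count = 1/4 × 60 = 15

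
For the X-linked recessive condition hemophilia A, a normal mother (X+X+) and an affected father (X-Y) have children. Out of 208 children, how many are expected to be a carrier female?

Cross: X+X+ × X-Y
Offspring: 2 X+X-, 2 X+Y
Probability of a carrier female: 2/4 = 1/2
Expected count = 1/2 × 208 = 104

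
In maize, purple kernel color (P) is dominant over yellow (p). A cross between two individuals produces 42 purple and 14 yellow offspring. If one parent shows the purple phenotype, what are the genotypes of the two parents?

Observed offspring: 42 purple, 14 yellow
The observed ratio simplifies to 3:1. Yellow (pp) offspring appear, so each parent must contribute one p allele. The parent stated to show purple carries P, so it is Pp. The other parent is then either Pp or pp: Pp × pp would give a 1:1 split, whereas Pp × Pp gives 3:1 — matching the data. So both parents are heterozygous (Pp × Pp).
Parent genotypes: Pp × Pp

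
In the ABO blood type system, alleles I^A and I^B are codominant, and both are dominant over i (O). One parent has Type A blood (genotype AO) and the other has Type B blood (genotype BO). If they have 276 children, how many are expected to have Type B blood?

Cross: AO × BO
Possible offspring genotypes: 1 AB, 1 AO, 1 BO, 1 OO
Blood type counts: 1 Type AB, 1 Type A, 1 Type B, 1 Type O
Probability of Type B: 1/4
Expected count = 1/4 × 276 = 69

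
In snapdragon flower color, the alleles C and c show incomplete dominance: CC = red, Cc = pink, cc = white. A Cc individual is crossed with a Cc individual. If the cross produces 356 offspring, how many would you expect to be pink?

Punnett square for Cc × Cc:
Offspring genotypes: 1 CC, 2 Cc, 1 cc
Phenotype counts: 1 red, 2 pink, 1 white
pink: 2 out of 4 → fraction 1/2
Expected count = 1/2 × 356 = 178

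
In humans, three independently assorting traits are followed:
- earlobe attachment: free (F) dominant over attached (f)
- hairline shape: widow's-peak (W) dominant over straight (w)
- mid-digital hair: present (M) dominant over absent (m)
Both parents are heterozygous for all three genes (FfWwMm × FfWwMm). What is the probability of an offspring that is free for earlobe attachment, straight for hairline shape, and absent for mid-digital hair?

Trihybrid cross: FfWwMm × FfWwMm
Each trait segregates independently with a 3:1 phenotypic ratio, so each gene contributes 3/4 (dominant) or 1/4 (recessive).
Target: free (earlobe attachment), straight (hairline shape), absent (mid-digital hair)
Probability = product of independent per-trait probabilities
= 3/4 × 1/4 × 1/4 = 3/64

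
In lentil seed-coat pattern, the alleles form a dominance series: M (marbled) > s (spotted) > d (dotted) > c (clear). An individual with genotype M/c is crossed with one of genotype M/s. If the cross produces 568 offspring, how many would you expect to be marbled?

Cross: M/c × M/s
Allele dominance: M > s > d > c
Offspring genotypes: 1 M/M, 1 M/s, 1 M/c, 1 s/c
Phenotype counts: 3 marbled, 1 spotted
marbled: 3 out of 4 → fraction 3/4
Expected count = 3/4 × 568 = 426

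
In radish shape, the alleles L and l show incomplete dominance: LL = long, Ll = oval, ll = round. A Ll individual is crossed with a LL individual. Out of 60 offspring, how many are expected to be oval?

Punnett square for Ll × LL:
Offspring genotypes: 2 LL, 2 Ll
Phenotype counts: 2 long, 2 oval
oval: 2 out of 4 → fraction 1/2
Expected count = 1/2 × 60 = 30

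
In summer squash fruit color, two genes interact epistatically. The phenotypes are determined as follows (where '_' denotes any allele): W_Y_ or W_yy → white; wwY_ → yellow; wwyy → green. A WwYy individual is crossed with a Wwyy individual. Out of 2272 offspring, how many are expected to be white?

Cross: WwYy × Wwyy — consider each gene separately:
W gene: Ww × Ww → 1 WW, 2 Ww, 1 ww → 3 W_ : 1 ww (out of 4)
Y gene: Yy × yy → 2 Yy, 2 yy → 2 Y_ : 2 yy (out of 4)
Genotype classes (out of 4 × 4 = 16): W_Y_ = 3×2 = 6; W_yy = 3×2 = 6; wwY_ = 1×2 = 2; wwyy = 1×2 = 2
Apply the phenotype rules: W_Y_ (6) + W_yy (6) → white; wwY_ (2) → yellow; wwyy (2) → green
Phenotype counts (out of 16): 12 white, 2 yellow, 2 green
white: 12 out of 16 → fraction 3/4
Expected count = 3/4 × 2272 = 1704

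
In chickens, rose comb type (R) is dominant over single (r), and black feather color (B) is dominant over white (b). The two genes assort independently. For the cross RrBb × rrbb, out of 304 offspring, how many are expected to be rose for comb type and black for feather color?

Dihybrid cross RrBb × rrbb — consider each gene separately:
comb type: Rr × rr → 2 Rr, 2 rr → 2 R_ : 2 rr (out of 4)
feather color: Bb × bb → 2 Bb, 2 bb → 2 B_ : 2 bb (out of 4)
Looking for: rose (R_) and black (B_)
P(rose) = 2/4, P(black) = 2/4
P(both) = 2/4 × 2/4 = 4/16 = 1/4
Expected count = 1/4 × 304 = 76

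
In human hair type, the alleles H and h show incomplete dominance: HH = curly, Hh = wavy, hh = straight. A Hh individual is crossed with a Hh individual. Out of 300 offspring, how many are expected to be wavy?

Punnett square for Hh × Hh:
Offspring genotypes: 1 HH, 2 Hh, 1 hh
Phenotype counts: 1 curly, 2 wavy, 1 straight
wavy: 2 out of 4 → fraction 1/2
Expected count = 1/2 × 300 = 150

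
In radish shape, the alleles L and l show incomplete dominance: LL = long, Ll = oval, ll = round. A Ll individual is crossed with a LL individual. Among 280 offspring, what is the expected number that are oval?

Punnett square for Ll × LL:
Offspring genotypes: 2 LL, 2 Ll
Phenotype counts: 2 long, 2 oval
oval: 2 out of 4 → fraction 1/2
Expected count = 1/2 × 280 = 140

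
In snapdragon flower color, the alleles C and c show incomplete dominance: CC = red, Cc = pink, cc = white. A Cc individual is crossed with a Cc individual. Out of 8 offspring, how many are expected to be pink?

Punnett square for Cc × Cc:
Offspring genotypes: 1 CC, 2 Cc, 1 cc
Phenotype counts: 1 red, 2 pink, 1 white
pink: 2 out of 4 → fraction 1/2
Expected count = 1/2 × 8 = 4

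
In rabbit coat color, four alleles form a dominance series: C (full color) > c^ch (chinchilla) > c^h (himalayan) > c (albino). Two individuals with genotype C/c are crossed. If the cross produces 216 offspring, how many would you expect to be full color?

Cross: C/c × C/c
Allele dominance: C > c^ch > c^h > c
Offspring genotypes: 1 C/C, 2 C/c, 1 c/c
Phenotype counts: 3 full color, 1 albino
full color: 3 out of 4 → fraction 3/4
Expected count = 3/4 × 216 = 162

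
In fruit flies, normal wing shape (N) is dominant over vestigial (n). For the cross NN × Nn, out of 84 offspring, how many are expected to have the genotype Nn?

Punnett square for NN × Nn:
Offspring genotypes: 2 NN, 2 Nn
Total offspring: 4
Count with target: 2
Probability: 2/4 = 1/2
Expected count = 1/2 × 84 = 42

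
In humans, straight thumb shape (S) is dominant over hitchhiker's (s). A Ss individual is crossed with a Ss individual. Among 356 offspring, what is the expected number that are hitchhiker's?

Punnett square for Ss × Ss:
Offspring genotypes: 1 SS, 2 Ss, 1 ss
straight: 3, hitchhiker's: 1
hitchhiker's: 1 out of 4 → fraction 1/4
Expected count = 1/4 × 356 = 89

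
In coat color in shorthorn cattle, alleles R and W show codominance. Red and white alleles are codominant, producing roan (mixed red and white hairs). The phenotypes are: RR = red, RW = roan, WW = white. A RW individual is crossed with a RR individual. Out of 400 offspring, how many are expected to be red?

Punnett square for RW × RR:
Offspring genotypes: 2 RR, 2 RW
Phenotype counts: 2 red, 2 roan
red: 2 out of 4 → fraction 1/2
Expected count = 1/2 × 400 = 200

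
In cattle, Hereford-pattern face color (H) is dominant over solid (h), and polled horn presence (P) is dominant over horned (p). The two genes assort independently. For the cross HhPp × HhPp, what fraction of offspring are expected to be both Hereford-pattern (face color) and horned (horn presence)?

Dihybrid cross HhPp × HhPp — consider each gene separately:
face color: Hh × Hh → 1 HH, 2 Hh, 1 hh → 3 H_ : 1 hh (out of 4)
horn presence: Pp × Pp → 1 PP, 2 Pp, 1 pp → 3 P_ : 1 pp (out of 4)
Looking for: Hereford-pattern (H_) and horned (pp)
P(Hereford-pattern) = 3/4, P(horned) = 1/4
P(both) = 3/4 × 1/4 = 3/16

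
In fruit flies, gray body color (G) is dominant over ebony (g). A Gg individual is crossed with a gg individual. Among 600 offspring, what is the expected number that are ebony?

Punnett square for Gg × gg:
Offspring genotypes: 2 Gg, 2 gg
gray: 2, ebony: 2
ebony: 2 out of 4 → fraction 1/2
Expected count = 1/2 × 600 = 300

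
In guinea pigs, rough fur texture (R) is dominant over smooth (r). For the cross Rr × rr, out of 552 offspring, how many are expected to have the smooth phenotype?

Punnett square for Rr × rr:
Offspring genotypes: 2 Rr, 2 rr
Total offspring: 4
Count with target: 2
Probability: 2/4 = 1/2
Expected count = 1/2 × 552 = 276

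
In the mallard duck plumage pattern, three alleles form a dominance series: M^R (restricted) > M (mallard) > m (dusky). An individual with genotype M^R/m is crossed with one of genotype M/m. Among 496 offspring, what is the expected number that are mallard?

Cross: M^R/m × M/m
Allele dominance: M^R > M > m
Offspring genotypes: 1 M^R/M, 1 M^R/m, 1 M/m, 1 m/m
Phenotype counts: 2 restricted, 1 mallard, 1 dusky
mallard: 1 out of 4 → fraction 1/4
Expected count = 1/4 × 496 = 124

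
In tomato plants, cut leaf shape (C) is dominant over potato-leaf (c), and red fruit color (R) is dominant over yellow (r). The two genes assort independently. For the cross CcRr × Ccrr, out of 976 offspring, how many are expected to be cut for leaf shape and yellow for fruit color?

Dihybrid cross CcRr × Ccrr — consider each gene separately:
leaf shape: Cc × Cc → 1 CC, 2 Cc, 1 cc → 3 C_ : 1 cc (out of 4)
fruit color: Rr × rr → 2 Rr, 2 rr → 2 R_ : 2 rr (out of 4)
Looking for: cut (C_) and yellow (rr)
P(cut) = 3/4, P(yellow) = 2/4
P(both) = 3/4 × 2/4 = 6/16 = 3/8
Expected count = 3/8 × 976 = 366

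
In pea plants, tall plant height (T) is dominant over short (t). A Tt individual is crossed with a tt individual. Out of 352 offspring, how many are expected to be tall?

Punnett square for Tt × tt:
Offspring genotypes: 2 Tt, 2 tt
tall: 2, short: 2
tall: 2 out of 4 → fraction 1/2
Expected count = 1/2 × 352 = 176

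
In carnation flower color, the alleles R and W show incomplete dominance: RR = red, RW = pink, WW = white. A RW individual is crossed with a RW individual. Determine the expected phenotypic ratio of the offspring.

Punnett square for RW × RW:
Offspring genotypes: 1 RR, 2 RW, 1 WW
Phenotype counts: 1 red, 2 pink, 1 white
Ratio: 1 red : 2 pink : 1 white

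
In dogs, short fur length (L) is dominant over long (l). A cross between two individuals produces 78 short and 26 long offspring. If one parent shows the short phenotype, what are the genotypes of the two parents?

Observed offspring: 78 short, 26 long
The observed ratio simplifies to 3:1. Long (ll) offspring appear, so each parent must contribute one l allele. The parent stated to show short carries L, so it is Ll. The other parent is then either Ll or ll: Ll × ll would give a 1:1 split, whereas Ll × Ll gives 3:1 — matching the data. So both parents are heterozygous (Ll × Ll).
Parent genotypes: Ll × Ll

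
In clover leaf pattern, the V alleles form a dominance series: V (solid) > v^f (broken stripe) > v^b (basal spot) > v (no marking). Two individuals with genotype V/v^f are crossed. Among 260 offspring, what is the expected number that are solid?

Cross: V/v^f × V/v^f
Allele dominance: V > v^f > v^b > v
Offspring genotypes: 1 V/V, 2 V/v^f, 1 v^f/v^f
Phenotype counts: 3 solid, 1 broken stripe
solid: 3 out of 4 → fraction 3/4
Expected count = 3/4 × 260 = 195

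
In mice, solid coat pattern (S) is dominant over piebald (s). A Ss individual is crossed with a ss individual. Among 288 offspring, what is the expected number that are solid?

Punnett square for Ss × ss:
Offspring genotypes: 2 Ss, 2 ss
solid: 2, piebald: 2
solid: 2 out of 4 → fraction 1/2
Expected count = 1/2 × 288 = 144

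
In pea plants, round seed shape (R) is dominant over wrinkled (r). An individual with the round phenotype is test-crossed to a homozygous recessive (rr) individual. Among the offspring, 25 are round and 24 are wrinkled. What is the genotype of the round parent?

Test cross: ? × rr
Offspring: 25 round, 24 wrinkled — approximately 1:1.
A 1:1 ratio in a test cross indicates the unknown parent is heterozygous (Rr).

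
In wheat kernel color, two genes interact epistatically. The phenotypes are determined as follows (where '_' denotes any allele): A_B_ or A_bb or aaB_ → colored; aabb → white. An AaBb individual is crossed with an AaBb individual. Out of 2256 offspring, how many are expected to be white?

Cross: AaBb × AaBb — consider each gene separately:
A gene: Aa × Aa → 1 AA, 2 Aa, 1 aa → 3 A_ : 1 aa (out of 4)
B gene: Bb × Bb → 1 BB, 2 Bb, 1 bb → 3 B_ : 1 bb (out of 4)
Genotype classes (out of 4 × 4 = 16): A_B_ = 3×3 = 9; A_bb = 3×1 = 3; aaB_ = 1×3 = 3; aabb = 1×1 = 1
Apply the phenotype rules: A_B_ (9) + A_bb (3) + aaB_ (3) → colored; aabb (1) → white
Phenotype counts (out of 16): 15 colored, 1 white
white: 1 out of 16 → fraction 1/16
Expected count = 1/16 × 2256 = 141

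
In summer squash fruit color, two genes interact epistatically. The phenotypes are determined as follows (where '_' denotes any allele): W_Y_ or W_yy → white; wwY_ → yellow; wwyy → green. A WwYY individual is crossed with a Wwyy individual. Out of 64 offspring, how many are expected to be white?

Cross: WwYY × Wwyy — consider each gene separately:
W gene: Ww × Ww → 1 WW, 2 Ww, 1 ww → 3 W_ : 1 ww (out of 4)
Y gene: YY × yy → 4 Yy → 4 Y_ (out of 4)
Genotype classes (out of 4 × 4 = 16): W_Y_ = 3×4 = 12; wwY_ = 1×4 = 4
Apply the phenotype rules: W_Y_ (12) → white; wwY_ (4) → yellow
Phenotype counts (out of 16): 12 white, 4 yellow
white: 12 out of 16 → fraction 3/4
Expected count = 3/4 × 64 = 48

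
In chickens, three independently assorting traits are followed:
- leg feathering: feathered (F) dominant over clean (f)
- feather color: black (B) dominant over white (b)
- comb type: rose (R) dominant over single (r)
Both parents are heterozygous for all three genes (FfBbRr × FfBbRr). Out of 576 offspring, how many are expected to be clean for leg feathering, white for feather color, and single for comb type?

Trihybrid cross: FfBbRr × FfBbRr
Each trait segregates independently with a 3:1 phenotypic ratio, so each gene contributes 3/4 (dominant) or 1/4 (recessive).
Target: clean (leg feathering), white (feather color), single (comb type)
Probability = product of independent per-trait probabilities
= 1/4 × 1/4 × 1/4 = 1/64
Expected count = 1/64 × 576 = 9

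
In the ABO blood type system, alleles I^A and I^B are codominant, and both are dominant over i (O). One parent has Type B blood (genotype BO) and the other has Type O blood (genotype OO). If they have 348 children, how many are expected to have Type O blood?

Cross: BO × OO
Possible offspring genotypes: 2 BO, 2 OO
Blood type counts: 2 Type B, 2 Type O
Probability of Type O: 2/4 = 1/2
Expected count = 1/2 × 348 = 174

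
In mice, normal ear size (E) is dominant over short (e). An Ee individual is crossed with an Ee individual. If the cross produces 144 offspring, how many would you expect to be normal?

Punnett square for Ee × Ee:
Offspring genotypes: 1 EE, 2 Ee, 1 ee
normal: 3, short: 1
normal: 3 out of 4 → fraction 3/4
Expected count = 3/4 × 144 = 108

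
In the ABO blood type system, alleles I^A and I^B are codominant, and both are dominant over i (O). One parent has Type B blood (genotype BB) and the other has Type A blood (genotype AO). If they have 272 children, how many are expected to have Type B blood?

Cross: BB × AO
Possible offspring genotypes: 2 AB, 2 BO
Blood type counts: 2 Type AB, 2 Type B
Probability of Type B: 2/4 = 1/2
Expected count = 1/2 × 272 = 136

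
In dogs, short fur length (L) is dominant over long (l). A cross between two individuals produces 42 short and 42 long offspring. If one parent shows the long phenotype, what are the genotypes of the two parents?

Observed offspring: 42 short, 42 long
The observed ratio simplifies to 1:1. One parent shows long, so its genotype must be ll. A 1:1 offspring split requires the other parent to be heterozygous (Ll).
Parent genotypes: ll × Ll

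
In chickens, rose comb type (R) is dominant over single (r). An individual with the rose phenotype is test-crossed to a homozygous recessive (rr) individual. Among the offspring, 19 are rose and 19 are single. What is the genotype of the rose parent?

Test cross: ? × rr
Offspring: 19 rose, 19 single — approximately 1:1.
A 1:1 ratio in a test cross indicates the unknown parent is heterozygous (Rr).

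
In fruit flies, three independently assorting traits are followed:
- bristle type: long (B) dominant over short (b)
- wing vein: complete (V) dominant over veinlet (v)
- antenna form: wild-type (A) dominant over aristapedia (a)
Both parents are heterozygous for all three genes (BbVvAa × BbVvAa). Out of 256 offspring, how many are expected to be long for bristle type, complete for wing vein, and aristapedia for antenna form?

Trihybrid cross: BbVvAa × BbVvAa
Each trait segregates independently with a 3:1 phenotypic ratio, so each gene contributes 3/4 (dominant) or 1/4 (recessive).
Target: long (bristle type), complete (wing vein), aristapedia (antenna form)
Probability = product of independent per-trait probabilities
= 3/4 × 3/4 × 1/4 = 9/64
Expected count = 9/64 × 256 = 36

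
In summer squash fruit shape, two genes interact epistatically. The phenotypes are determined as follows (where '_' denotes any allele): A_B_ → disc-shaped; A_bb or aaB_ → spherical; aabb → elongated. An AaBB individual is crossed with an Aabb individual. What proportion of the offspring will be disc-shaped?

Cross: AaBB × Aabb — consider each gene separately:
A gene: Aa × Aa → 1 AA, 2 Aa, 1 aa → 3 A_ : 1 aa (out of 4)
B gene: BB × bb → 4 Bb → 4 B_ (out of 4)
Genotype classes (out of 4 × 4 = 16): A_B_ = 3×4 = 12; aaB_ = 1×4 = 4
Apply the phenotype rules: A_B_ (12) → disc-shaped; aaB_ (4) → spherical
Phenotype counts (out of 16): 12 disc-shaped, 4 spherical
disc-shaped: 12 out of 16
Probability: 12/16 = 3/4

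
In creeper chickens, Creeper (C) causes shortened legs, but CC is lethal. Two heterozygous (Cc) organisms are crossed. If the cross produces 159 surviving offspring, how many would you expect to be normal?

Cross: Cc × Cc
Punnett square offspring (before lethality): 1 CC, 2 Cc, 1 cc
The CC genotype is lethal (embryos die); surviving offspring: 2 Cc, 1 cc
normal: 1 out of 3 → fraction 1/3
Expected count = 1/3 × 159 = 53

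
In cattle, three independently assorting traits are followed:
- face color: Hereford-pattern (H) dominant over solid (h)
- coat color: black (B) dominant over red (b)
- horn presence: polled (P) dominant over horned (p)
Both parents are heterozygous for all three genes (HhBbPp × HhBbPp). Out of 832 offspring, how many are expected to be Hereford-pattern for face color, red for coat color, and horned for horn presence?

Trihybrid cross: HhBbPp × HhBbPp
Each trait segregates independently with a 3:1 phenotypic ratio, so each gene contributes 3/4 (dominant) or 1/4 (recessive).
Target: Hereford-pattern (face color), red (coat color), horned (horn presence)
Probability = product of independent per-trait probabilities
= 3/4 × 1/4 × 1/4 = 3/64
Expected count = 3/64 × 832 = 39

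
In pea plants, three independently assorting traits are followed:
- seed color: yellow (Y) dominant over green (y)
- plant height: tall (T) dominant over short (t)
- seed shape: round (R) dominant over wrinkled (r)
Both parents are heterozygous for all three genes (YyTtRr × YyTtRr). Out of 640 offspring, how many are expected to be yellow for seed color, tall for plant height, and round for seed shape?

Trihybrid cross: YyTtRr × YyTtRr
Each trait segregates independently with a 3:1 phenotypic ratio, so each gene contributes 3/4 (dominant) or 1/4 (recessive).
Target: yellow (seed color), tall (plant height), round (seed shape)
Probability = product of independent per-trait probabilities
= 3/4 × 3/4 × 3/4 = 27/64
Expected count = 27/64 × 640 = 270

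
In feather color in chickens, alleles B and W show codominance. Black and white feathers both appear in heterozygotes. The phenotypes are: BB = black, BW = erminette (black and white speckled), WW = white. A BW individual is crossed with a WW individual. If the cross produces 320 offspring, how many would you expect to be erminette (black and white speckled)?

Punnett square for BW × WW:
Offspring genotypes: 2 BW, 2 WW
Phenotype counts: 2 erminette (black and white speckled), 2 white
erminette (black and white speckled): 2 out of 4 → fraction 1/2
Expected count = 1/2 × 320 = 160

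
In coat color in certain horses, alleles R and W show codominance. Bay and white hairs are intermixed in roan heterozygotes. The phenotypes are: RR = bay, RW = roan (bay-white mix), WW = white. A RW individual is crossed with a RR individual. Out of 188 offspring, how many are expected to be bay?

Punnett square for RW × RR:
Offspring genotypes: 2 RR, 2 RW
Phenotype counts: 2 bay, 2 roan (bay-white mix)
bay: 2 out of 4 → fraction 1/2
Expected count = 1/2 × 188 = 94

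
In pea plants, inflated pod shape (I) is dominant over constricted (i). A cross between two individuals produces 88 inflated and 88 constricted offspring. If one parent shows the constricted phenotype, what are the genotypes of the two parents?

Observed offspring: 88 inflated, 88 constricted
The observed ratio simplifies to 1:1. One parent shows constricted, so its genotype must be ii. A 1:1 offspring split requires the other parent to be heterozygous (Ii).
Parent genotypes: ii × Ii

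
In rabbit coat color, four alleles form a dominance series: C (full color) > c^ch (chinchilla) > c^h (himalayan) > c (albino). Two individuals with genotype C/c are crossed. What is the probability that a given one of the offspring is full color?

Cross: C/c × C/c
Allele dominance: C > c^ch > c^h > c
Offspring genotypes: 1 C/C, 2 C/c, 1 c/c
Phenotype counts: 3 full color, 1 albino
full color: 3 out of 4
Probability: 3/4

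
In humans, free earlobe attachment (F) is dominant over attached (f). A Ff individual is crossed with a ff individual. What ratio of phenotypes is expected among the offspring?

Punnett square for Ff × ff:
Offspring genotypes: 2 Ff, 2 ff
free: 2, attached: 2
Ratio: 1:1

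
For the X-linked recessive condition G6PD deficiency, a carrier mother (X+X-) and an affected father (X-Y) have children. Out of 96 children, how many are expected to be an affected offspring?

Cross: X+X- × X-Y
Offspring: 1 X+X-, 1 X+Y, 1 X-X-, 1 X-Y
Probability of an affected offspring: 2/4 = 1/2
Expected count = 1/2 × 96 = 48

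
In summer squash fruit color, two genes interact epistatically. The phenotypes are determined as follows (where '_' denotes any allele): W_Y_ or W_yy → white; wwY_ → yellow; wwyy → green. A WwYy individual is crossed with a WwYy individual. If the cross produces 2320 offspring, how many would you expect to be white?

Cross: WwYy × WwYy — consider each gene separately:
W gene: Ww × Ww → 1 WW, 2 Ww, 1 ww → 3 W_ : 1 ww (out of 4)
Y gene: Yy × Yy → 1 YY, 2 Yy, 1 yy → 3 Y_ : 1 yy (out of 4)
Genotype classes (out of 4 × 4 = 16): W_Y_ = 3×3 = 9; W_yy = 3×1 = 3; wwY_ = 1×3 = 3; wwyy = 1×1 = 1
Apply the phenotype rules: W_Y_ (9) + W_yy (3) → white; wwY_ (3) → yellow; wwyy (1) → green
Phenotype counts (out of 16): 12 white, 3 yellow, 1 green
white: 12 out of 16 → fraction 3/4
Expected count = 3/4 × 2320 = 1740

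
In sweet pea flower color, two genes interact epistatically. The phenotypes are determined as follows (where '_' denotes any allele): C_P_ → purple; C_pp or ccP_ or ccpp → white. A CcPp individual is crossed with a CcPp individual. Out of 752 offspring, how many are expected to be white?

Cross: CcPp × CcPp — consider each gene separately:
C gene: Cc × Cc → 1 CC, 2 Cc, 1 cc → 3 C_ : 1 cc (out of 4)
P gene: Pp × Pp → 1 PP, 2 Pp, 1 pp → 3 P_ : 1 pp (out of 4)
Genotype classes (out of 4 × 4 = 16): C_P_ = 3×3 = 9; C_pp = 3×1 = 3; ccP_ = 1×3 = 3; ccpp = 1×1 = 1
Apply the phenotype rules: C_P_ (9) → purple; C_pp (3) + ccP_ (3) + ccpp (1) → white
Phenotype counts (out of 16): 9 purple, 7 white
white: 7 out of 16 → fraction 7/16
Expected count = 7/16 × 752 = 329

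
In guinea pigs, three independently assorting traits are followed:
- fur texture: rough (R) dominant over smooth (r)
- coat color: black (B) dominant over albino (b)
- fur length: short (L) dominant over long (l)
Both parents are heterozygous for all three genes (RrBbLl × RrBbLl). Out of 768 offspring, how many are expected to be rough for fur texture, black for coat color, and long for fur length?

Trihybrid cross: RrBbLl × RrBbLl
Each trait segregates independently with a 3:1 phenotypic ratio, so each gene contributes 3/4 (dominant) or 1/4 (recessive).
Target: rough (fur texture), black (coat color), long (fur length)
Probability = product of independent per-trait probabilities
= 3/4 × 3/4 × 1/4 = 9/64
Expected count = 9/64 × 768 = 108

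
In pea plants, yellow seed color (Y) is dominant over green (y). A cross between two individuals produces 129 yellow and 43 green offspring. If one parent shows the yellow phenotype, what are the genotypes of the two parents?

Observed offspring: 129 yellow, 43 green
The observed ratio simplifies to 3:1. Green (yy) offspring appear, so each parent must contribute one y allele. The parent stated to show yellow carries Y, so it is Yy. The other parent is then either Yy or yy: Yy × yy would give a 1:1 split, whereas Yy × Yy gives 3:1 — matching the data. So both parents are heterozygous (Yy × Yy).
Parent genotypes: Yy × Yy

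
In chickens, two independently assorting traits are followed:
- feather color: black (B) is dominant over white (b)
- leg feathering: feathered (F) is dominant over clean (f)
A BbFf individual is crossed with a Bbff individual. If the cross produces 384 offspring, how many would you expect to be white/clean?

Dihybrid cross BbFf × Bbff — consider each gene separately:
feather color: Bb × Bb → 1 BB, 2 Bb, 1 bb → 3 B_ : 1 bb (out of 4)
leg feathering: Ff × ff → 2 Ff, 2 ff → 2 F_ : 2 ff (out of 4)
Combine (counts out of 4 × 4 = 16): black/feathered (B_F_) = 3×2 = 6; black/clean (B_ff) = 3×2 = 6; white/feathered (bbF_) = 1×2 = 2; white/clean (bbff) = 1×2 = 2
Phenotype counts (out of 16): 6 black/feathered, 6 black/clean, 2 white/feathered, 2 white/clean
white/clean: 2 out of 16 → fraction 1/8
Expected count = 1/8 × 384 = 48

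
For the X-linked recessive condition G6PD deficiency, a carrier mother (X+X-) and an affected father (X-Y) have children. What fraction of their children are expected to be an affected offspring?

Cross: X+X- × X-Y
Offspring: 1 X+X-, 1 X+Y, 1 X-X-, 1 X-Y
Probability of an affected offspring: 2/4 = 1/2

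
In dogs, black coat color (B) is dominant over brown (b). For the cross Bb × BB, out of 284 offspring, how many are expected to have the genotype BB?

Punnett square for Bb × BB:
Offspring genotypes: 2 BB, 2 Bb
Total offspring: 4
Count with target: 2
Probability: 2/4 = 1/2
Expected count = 1/2 × 284 = 142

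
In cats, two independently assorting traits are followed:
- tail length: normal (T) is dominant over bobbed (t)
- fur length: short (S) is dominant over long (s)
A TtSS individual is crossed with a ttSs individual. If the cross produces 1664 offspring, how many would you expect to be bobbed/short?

Dihybrid cross TtSS × ttSs — consider each gene separately:
tail length: Tt × tt → 2 Tt, 2 tt → 2 T_ : 2 tt (out of 4)
fur length: SS × Ss → 2 SS, 2 Ss → 4 S_ (out of 4)
Combine (counts out of 4 × 4 = 16): normal/short (T_S_) = 2×4 = 8; bobbed/short (ttS_) = 2×4 = 8
Phenotype counts (out of 16): 8 normal/short, 8 bobbed/short
bobbed/short: 8 out of 16 → fraction 1/2
Expected count = 1/2 × 1664 = 832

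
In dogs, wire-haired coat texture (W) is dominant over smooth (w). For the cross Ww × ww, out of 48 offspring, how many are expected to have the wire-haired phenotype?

Punnett square for Ww × ww:
Offspring genotypes: 2 Ww, 2 ww
Total offspring: 4
Count with target: 2
Probability: 2/4 = 1/2
Expected count = 1/2 × 48 = 24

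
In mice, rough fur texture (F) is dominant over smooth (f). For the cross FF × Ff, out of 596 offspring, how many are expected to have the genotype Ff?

Punnett square for FF × Ff:
Offspring genotypes: 2 FF, 2 Ff
Total offspring: 4
Count with target: 2
Probability: 2/4 = 1/2
Expected count = 1/2 × 596 = 298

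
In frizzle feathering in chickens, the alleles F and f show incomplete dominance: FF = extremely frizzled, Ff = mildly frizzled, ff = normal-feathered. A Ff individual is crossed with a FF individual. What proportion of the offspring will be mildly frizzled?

Punnett square for Ff × FF:
Offspring genotypes: 2 FF, 2 Ff
Phenotype counts: 2 extremely frizzled, 2 mildly frizzled
mildly frizzled: 2 out of 4
Probability: 2/4 = 1/2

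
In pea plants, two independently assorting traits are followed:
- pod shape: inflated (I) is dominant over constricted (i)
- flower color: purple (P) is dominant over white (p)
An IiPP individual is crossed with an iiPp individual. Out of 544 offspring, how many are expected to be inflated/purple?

Dihybrid cross IiPP × iiPp — consider each gene separately:
pod shape: Ii × ii → 2 Ii, 2 ii → 2 I_ : 2 ii (out of 4)
flower color: PP × Pp → 2 PP, 2 Pp → 4 P_ (out of 4)
Combine (counts out of 4 × 4 = 16): inflated/purple (I_P_) = 2×4 = 8; constricted/purple (iiP_) = 2×4 = 8
Phenotype counts (out of 16): 8 inflated/purple, 8 constricted/purple
inflated/purple: 8 out of 16 → fraction 1/2
Expected count = 1/2 × 544 = 272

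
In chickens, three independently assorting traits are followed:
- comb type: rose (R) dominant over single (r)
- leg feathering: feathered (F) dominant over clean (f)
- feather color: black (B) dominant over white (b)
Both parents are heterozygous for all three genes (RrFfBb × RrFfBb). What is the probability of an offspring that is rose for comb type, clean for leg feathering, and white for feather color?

Trihybrid cross: RrFfBb × RrFfBb
Each trait segregates independently with a 3:1 phenotypic ratio, so each gene contributes 3/4 (dominant) or 1/4 (recessive).
Target: rose (comb type), clean (leg feathering), white (feather color)
Probability = product of independent per-trait probabilities
= 3/4 × 1/4 × 1/4 = 3/64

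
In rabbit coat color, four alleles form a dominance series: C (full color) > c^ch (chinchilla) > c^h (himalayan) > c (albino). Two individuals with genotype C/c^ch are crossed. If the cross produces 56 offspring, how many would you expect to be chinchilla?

Cross: C/c^ch × C/c^ch
Allele dominance: C > c^ch > c^h > c
Offspring genotypes: 1 C/C, 2 C/c^ch, 1 c^ch/c^ch
Phenotype counts: 3 full color, 1 chinchilla
chinchilla: 1 out of 4 → fraction 1/4
Expected count = 1/4 × 56 = 14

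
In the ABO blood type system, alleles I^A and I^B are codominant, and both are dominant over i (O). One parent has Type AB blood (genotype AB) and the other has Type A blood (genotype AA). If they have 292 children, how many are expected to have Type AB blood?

Cross: AB × AA
Possible offspring genotypes: 2 AA, 2 AB
Blood type counts: 2 Type A, 2 Type AB
Probability of Type AB: 2/4 = 1/2
Expected count = 1/2 × 292 = 146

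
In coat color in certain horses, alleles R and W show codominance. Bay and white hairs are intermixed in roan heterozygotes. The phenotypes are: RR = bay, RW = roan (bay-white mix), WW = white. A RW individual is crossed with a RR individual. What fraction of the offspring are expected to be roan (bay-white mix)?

Punnett square for RW × RR:
Offspring genotypes: 2 RR, 2 RW
Phenotype counts: 2 bay, 2 roan (bay-white mix)
roan (bay-white mix): 2 out of 4
Probability: 2/4 = 1/2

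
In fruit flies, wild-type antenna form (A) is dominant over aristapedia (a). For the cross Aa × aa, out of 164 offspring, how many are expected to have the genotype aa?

Punnett square for Aa × aa:
Offspring genotypes: 2 Aa, 2 aa
Total offspring: 4
Count with target: 2
Probability: 2/4 = 1/2
Expected count = 1/2 × 164 = 82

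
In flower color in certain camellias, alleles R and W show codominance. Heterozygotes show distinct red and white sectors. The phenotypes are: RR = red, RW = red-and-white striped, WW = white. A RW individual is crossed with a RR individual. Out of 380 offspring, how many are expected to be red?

Punnett square for RW × RR:
Offspring genotypes: 2 RR, 2 RW
Phenotype counts: 2 red, 2 red-and-white striped
red: 2 out of 4 → fraction 1/2
Expected count = 1/2 × 380 = 190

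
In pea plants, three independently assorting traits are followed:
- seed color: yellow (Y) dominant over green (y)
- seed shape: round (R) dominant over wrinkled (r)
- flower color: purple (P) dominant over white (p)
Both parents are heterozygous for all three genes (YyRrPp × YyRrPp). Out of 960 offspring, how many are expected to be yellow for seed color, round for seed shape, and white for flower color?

Trihybrid cross: YyRrPp × YyRrPp
Each trait segregates independently with a 3:1 phenotypic ratio, so each gene contributes 3/4 (dominant) or 1/4 (recessive).
Target: yellow (seed color), round (seed shape), white (flower color)
Probability = product of independent per-trait probabilities
= 3/4 × 3/4 × 1/4 = 9/64
Expected count = 9/64 × 960 = 135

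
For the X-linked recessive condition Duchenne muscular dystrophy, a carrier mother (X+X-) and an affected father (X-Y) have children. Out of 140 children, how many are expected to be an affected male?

Cross: X+X- × X-Y
Offspring: 1 X+X-, 1 X+Y, 1 X-X-, 1 X-Y
Probability of an affected male: 1/4
Expected count = 1/4 × 140 = 35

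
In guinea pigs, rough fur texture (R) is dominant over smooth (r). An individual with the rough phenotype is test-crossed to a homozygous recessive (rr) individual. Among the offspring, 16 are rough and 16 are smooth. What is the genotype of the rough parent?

Test cross: ? × rr
Offspring: 16 rough, 16 smooth — approximately 1:1.
A 1:1 ratio in a test cross indicates the unknown parent is heterozygous (Rr).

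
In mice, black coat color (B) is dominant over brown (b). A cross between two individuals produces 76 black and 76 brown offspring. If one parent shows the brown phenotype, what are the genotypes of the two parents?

Observed offspring: 76 black, 76 brown
The observed ratio simplifies to 1:1. One parent shows brown, so its genotype must be bb. A 1:1 offspring split requires the other parent to be heterozygous (Bb).
Parent genotypes: bb × Bb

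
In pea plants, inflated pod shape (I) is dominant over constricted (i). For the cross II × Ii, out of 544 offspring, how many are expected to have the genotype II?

Punnett square for II × Ii:
Offspring genotypes: 2 II, 2 Ii
Total offspring: 4
Count with target: 2
Probability: 2/4 = 1/2
Expected count = 1/2 × 544 = 272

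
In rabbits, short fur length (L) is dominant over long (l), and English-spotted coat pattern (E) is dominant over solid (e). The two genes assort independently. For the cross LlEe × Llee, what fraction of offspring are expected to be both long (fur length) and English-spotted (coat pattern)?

Dihybrid cross LlEe × Llee — consider each gene separately:
fur length: Ll × Ll → 1 LL, 2 Ll, 1 ll → 3 L_ : 1 ll (out of 4)
coat pattern: Ee × ee → 2 Ee, 2 ee → 2 E_ : 2 ee (out of 4)
Looking for: long (ll) and English-spotted (E_)
P(long) = 1/4, P(English-spotted) = 2/4
P(both) = 1/4 × 2/4 = 2/16 = 1/8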